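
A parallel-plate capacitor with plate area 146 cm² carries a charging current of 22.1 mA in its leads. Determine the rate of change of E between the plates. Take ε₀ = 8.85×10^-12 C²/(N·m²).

1.71×10^11 V/(m·s)

The displacement current between the plates equals the conduction current, I_d = 22.1 mA.
Since I_d = ε₀ A dE/dt, dE/dt = I_d/(ε₀A) = (0.0221)/((8.85×10^-12)(0.0146)) = 1.71×10^11 V/(m·s).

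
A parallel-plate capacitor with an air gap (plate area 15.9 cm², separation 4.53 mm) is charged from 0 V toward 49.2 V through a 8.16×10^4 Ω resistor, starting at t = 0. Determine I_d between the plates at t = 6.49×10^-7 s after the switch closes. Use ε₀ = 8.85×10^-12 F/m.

With C = ε₀A/d = (8.85×10^-12)(1.59×10^-3)/(4.53×10^-3) = 3.106×10^-12 F, the time constant is τ = RC = 2.534×10^-7 s, so t/τ = 2.561 and e^(−t/τ) = 0.07723.
I_d = I_cond = (V₀/R) e^(−t/τ) = (6.029×10^-4)(0.07723) = 4.66×10^-5 A.

4.66×10^-5 A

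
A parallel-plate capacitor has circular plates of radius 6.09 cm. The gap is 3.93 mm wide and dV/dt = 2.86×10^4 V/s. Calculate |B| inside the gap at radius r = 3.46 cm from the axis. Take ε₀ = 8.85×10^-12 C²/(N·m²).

1.40×10^-12 T

I_d = C dV/dt with C = ε₀πR²/d = 2.623×10^-11 F, so I_d = (2.623×10^-11)(2.86×10^4) = 7.502×10^-7 A.
∮B·dl = μ₀ I_d,enc with I_d,enc = I_d r²/R² = 2.422×10^-7 A; so B = μ₀ I_d,enc/(2πr) = 1.40×10^-12 T.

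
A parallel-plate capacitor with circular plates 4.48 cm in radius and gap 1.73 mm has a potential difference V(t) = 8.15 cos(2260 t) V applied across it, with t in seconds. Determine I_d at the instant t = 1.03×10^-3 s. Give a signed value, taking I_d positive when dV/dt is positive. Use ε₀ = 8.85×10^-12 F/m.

-4.32×10^-7 A

dV/dt = (8.15)(2260)·−sin(2.3278) = -1.339×10^4 V/s.
I_d = C dV/dt with C = ε₀A/d = (8.85×10^-12)(6.305×10^-3)/(1.73×10^-3) = 3.225×10^-11 F, so I_d = (3.225×10^-11)(-1.339×10^4) = -4.32×10^-7 A.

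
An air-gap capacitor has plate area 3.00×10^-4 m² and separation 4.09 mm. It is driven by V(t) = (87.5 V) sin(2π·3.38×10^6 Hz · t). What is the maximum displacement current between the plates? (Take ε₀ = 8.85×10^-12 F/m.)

1.21×10^-3 A

The displacement current equals the conduction current C dV/dt, which peaks at C V₀ ω.
With C = ε₀A/d = (8.85×10^-12)(3.00×10^-4)/(4.09×10^-3) = 6.491×10^-13 F and ω = 2πf = 2.124×10^7 rad/s, I_d,max = (6.491×10^-13)(87.5)(2.124×10^7) = 1.21×10^-3 A.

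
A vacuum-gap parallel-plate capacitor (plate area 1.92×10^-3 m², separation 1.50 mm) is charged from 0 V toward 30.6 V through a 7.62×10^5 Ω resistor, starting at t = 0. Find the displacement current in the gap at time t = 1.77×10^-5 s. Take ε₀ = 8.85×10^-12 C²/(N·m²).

C = ε₀A/d = (8.85×10^-12)(1.92×10^-3)/(1.50×10^-3) = 1.133×10^-11 F and τ = RC = 8.633×10^-6 s. I_d in the gap equals the RC charging current.
I_d(t) = (V₀/R) e^(−t/τ) = 4.016×10^-5 · e^(−2.050) = 5.17×10^-6 A.

5.17×10^-6 A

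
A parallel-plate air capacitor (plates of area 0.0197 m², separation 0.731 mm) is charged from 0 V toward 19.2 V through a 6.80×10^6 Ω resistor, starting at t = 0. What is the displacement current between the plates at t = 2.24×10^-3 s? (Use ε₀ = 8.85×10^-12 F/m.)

C = ε₀A/d = (8.85×10^-12)(0.0197)/(7.31×10^-4) = 2.385×10^-10 F, so τ = RC = 1.622×10^-3 s.
The conduction current is I(t) = (V₀/R) e^(−t/τ), and the displacement current between the plates equals it.
t/τ = 1.381; I_d = (19.2/6.80×10^6) · e^(−1.381) = (2.824×10^-6)(0.2513) = 7.10×10^-7 A.

7.10×10^-7 A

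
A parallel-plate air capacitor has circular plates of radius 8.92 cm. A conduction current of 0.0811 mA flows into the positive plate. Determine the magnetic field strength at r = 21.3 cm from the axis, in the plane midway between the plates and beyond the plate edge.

7.62×10^-11 T

No conduction current crosses the gap, so I_d there equals the 8.11×10^-5 A in the leads.
With r > R the enclosed displacement current is the full I_d; B = μ₀ I_d / (2πr) = 7.62×10^-11 T.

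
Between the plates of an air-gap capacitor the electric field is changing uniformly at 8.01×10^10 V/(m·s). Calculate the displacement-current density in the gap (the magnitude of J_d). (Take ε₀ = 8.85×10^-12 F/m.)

0.709 A/m²

J_d = ε₀ ∂E/∂t, so J_d = 0.709 A/m².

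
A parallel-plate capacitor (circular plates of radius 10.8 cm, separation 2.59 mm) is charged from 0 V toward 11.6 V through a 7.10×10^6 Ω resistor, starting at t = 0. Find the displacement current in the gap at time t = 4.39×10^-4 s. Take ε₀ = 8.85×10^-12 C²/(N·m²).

C = ε₀A/d = (8.85×10^-12)(0.03664)/(2.59×10^-3) = 1.252×10^-10 F and τ = RC = 8.889×10^-4 s. I_d in the gap equals the RC charging current.
I_d(t) = (V₀/R) e^(−t/τ) = 1.634×10^-6 · e^(−0.4939) = 9.97×10^-7 A.

9.97×10^-7 A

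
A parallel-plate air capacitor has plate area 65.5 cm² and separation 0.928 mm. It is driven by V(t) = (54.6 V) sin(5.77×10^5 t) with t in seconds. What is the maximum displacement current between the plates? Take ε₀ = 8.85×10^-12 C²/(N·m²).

1.97×10^-3 A

(dE/dt)_max = V₀ω/d = 3.395×10^10 V/(m·s); ω = 5.77×10^5 rad/s.
I_d,max = ε₀ A (dE/dt)_max = (8.85×10^-12)(6.55×10^-3)(3.395×10^10) = 1.97×10^-3 A.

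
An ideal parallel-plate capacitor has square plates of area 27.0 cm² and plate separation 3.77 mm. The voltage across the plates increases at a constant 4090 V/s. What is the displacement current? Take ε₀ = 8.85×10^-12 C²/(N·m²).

2.59×10^-8 A

E = V/d so dE/dt = (dV/dt)/d = 1.085×10^6 V/(m·s), and I_d = ε₀ A dE/dt = (8.85×10^-12)(2.70×10^-3)(1.085×10^6) = 2.59×10^-8 A.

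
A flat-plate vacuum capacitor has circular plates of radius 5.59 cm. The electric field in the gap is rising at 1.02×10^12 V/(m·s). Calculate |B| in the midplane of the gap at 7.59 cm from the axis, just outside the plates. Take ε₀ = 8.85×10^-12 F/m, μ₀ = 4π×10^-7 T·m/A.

2.34×10^-7 T

Total displacement current: I_d = ε₀(πR²)(dE/dt) = (8.85×10^-12)(9.817×10^-3)(1.02×10^12) = 0.08862 A.
Outside the plates the loop encloses all of I_d, so B·2πr = μ₀ I_d and B = 2.34×10^-7 T.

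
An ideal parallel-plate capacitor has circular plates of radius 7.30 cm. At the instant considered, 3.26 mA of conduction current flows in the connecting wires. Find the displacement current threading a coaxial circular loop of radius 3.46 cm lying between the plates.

7.32×10^-4 A

Between the plates the displacement current equals the wire current: I_d = 3.26 mA = 3.26×10^-3 A.
Through an area πr² the displacement current is I_d·(πr²/πR²) = I_d (r/R)² = 7.32×10^-4 A.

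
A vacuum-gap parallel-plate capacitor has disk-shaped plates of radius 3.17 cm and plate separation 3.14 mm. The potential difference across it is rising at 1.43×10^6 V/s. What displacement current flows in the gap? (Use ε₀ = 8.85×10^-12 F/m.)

1.27×10^-5 A

The field between the plates is E = V/d, so dE/dt = (1.43×10^6)/(3.14×10^-3 m) = 4.554×10^8 V/(m·s).
I_d = ε₀ A (dE/dt) = (8.85×10^-12)(3.157×10^-3)(4.554×10^8) = 1.27×10^-5 A.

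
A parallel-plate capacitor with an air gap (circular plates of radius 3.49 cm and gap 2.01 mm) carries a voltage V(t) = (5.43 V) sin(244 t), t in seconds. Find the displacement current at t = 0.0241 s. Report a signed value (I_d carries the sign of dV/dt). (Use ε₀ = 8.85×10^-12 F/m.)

dE/dt = (V₀ω/d)·cos(ωt) with ωt = 5.8804 rad: (5.43)(244)(0.9200)/(2.01×10^-3) = 6.064×10^5 V/(m·s).
I_d = ε₀ A dE/dt = (8.85×10^-12)(3.826×10^-3)(6.064×10^5) = 2.05×10^-8 A.

2.05×10^-8 A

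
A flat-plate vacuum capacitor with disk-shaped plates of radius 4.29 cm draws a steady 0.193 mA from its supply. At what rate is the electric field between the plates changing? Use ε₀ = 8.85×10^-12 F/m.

3.77×10^9 V/(m·s)

The displacement current between the plates equals the conduction current, I_d = 0.193 mA.
Then dE/dt = I_d/(ε₀A) = 3.77×10^9 V/(m·s).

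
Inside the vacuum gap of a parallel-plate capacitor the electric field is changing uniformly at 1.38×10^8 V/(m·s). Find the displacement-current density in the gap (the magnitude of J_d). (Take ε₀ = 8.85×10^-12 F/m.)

The displacement-current density is ε₀ ∂E/∂t = (8.85×10^-12)(1.38×10^8) = 1.22×10^-3 A/m².

1.22×10^-3 A/m²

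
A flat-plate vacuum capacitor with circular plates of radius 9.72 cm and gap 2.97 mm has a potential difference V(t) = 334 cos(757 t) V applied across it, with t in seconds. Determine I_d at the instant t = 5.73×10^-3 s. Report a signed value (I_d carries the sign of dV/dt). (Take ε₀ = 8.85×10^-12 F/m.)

2.08×10^-5 A

dE/dt = (V₀ω/d)·−sin(ωt) with ωt = 4.33761 rad: (334)(757)(0.9306)/(2.97×10^-3) = 7.922×10^7 V/(m·s).
I_d = ε₀ A dE/dt = (8.85×10^-12)(0.02968)(7.922×10^7) = 2.08×10^-5 A.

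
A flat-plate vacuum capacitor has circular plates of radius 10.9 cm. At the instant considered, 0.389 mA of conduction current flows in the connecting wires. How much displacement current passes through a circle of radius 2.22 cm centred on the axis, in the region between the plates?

No conduction current crosses the gap, so I_d there equals the 3.89×10^-4 A in the leads.
The field is uniform, so I_d,enc = I_d (r/R)² = (3.89×10^-4)(2.22/10.9)² = 1.61×10^-5 A.

1.61×10^-5 A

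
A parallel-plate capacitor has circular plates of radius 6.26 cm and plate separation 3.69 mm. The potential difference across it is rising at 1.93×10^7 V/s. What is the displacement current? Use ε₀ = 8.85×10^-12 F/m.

The displacement current equals the charging current C dV/dt. With C = ε₀A/d = (8.85×10^-12)(0.01231)/(3.69×10^-3) = 2.952×10^-11 F, I_d = (2.952×10^-11)(1.93×10^7) = 5.70×10^-4 A.

5.70×10^-4 A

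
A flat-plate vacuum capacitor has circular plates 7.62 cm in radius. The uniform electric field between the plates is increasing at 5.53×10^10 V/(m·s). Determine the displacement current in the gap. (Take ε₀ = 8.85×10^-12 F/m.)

With a uniform field, Φ_E = EA, so I_d = ε₀ A dE/dt = 8.93×10^-3 A.

8.93×10^-3 A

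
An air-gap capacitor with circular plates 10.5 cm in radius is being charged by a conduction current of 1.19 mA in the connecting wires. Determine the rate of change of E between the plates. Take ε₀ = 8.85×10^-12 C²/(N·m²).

3.88×10^9 V/(m·s)

The displacement current between the plates equals the conduction current, I_d = 1.19 mA.
Inverting I_d = ε₀ A dE/dt gives dE/dt = 1.19×10^-3 / (8.85×10^-12 · 0.03464) = 3.88×10^9 V/(m·s).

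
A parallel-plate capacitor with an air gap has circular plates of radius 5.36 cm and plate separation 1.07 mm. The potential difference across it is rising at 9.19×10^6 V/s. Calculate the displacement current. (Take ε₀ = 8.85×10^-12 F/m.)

E = V/d so dE/dt = (dV/dt)/d = 8.589×10^9 V/(m·s), and I_d = ε₀ A dE/dt = (8.85×10^-12)(9.026×10^-3)(8.589×10^9) = 6.86×10^-4 A.

6.86×10^-4 A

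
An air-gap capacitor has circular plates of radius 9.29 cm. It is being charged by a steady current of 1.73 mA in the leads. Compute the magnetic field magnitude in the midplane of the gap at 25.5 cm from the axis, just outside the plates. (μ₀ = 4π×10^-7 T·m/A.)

No conduction current crosses the gap, so I_d there equals the 1.73×10^-3 A in the leads.
Outside the plates the loop encloses all of I_d, so B·2πr = μ₀ I_d and B = 1.36×10^-9 T.

1.36×10^-9 T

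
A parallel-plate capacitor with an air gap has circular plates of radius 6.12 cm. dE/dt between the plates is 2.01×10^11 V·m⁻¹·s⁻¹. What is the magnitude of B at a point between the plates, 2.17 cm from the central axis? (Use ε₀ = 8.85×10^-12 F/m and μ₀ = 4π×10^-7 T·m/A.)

2.43×10^-8 T

Through the whole plate area (πR² = 0.01177 m²), I_d = ε₀ πR² dE/dt = 0.02094 A.
∮B·dl = μ₀ I_d,enc with I_d,enc = I_d r²/R² = 2.633×10^-3 A; so B = μ₀ I_d,enc/(2πr) = 2.43×10^-8 T.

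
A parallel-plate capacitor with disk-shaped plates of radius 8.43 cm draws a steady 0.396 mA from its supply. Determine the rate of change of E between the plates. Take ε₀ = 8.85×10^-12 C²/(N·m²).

2.00×10^9 V/(m·s)

The displacement current between the plates equals the conduction current, I_d = 0.396 mA.
Inverting I_d = ε₀ A dE/dt gives dE/dt = 3.96×10^-4 / (8.85×10^-12 · 0.02233) = 2.00×10^9 V/(m·s).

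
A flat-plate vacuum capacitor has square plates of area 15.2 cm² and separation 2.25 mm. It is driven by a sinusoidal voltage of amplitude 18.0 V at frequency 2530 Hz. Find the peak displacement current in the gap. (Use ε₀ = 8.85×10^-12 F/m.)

1.71×10^-6 A

C = ε₀A/d = (8.85×10^-12)(1.52×10^-3)/(2.25×10^-3) = 5.979×10^-12 F; ω = 2πf = 1.590×10^4 rad/s.
I_d = C dV/dt, so |I_d|_max = C V₀ ω = (5.979×10^-12)(18.0)(1.590×10^4) = 1.71×10^-6 A.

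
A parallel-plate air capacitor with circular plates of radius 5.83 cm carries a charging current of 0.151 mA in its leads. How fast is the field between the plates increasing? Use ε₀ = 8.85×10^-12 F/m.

Charge continuity gives I_d = I = 1.51×10^-4 A between the plates.
Then dE/dt = I_d/(ε₀A) = 1.60×10^9 V/(m·s).

1.60×10^9 V/(m·s)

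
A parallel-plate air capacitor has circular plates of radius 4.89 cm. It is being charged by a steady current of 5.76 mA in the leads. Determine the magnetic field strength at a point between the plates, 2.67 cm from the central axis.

1.29×10^-8 T

Between the plates the displacement current equals the wire current: I_d = 5.76 mA = 5.76×10^-3 A.
An Ampèrian loop of radius r encloses a fraction (r/R)² of I_d. Then B·2πr = μ₀ I_d (r/R)², giving B = μ₀ I_d r/(2πR²) = 1.29×10^-8 T.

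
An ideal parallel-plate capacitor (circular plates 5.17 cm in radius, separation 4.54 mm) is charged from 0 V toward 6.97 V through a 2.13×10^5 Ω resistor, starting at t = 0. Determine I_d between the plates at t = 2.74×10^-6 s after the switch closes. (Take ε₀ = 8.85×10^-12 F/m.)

1.49×10^-5 A

C = ε₀A/d = (8.85×10^-12)(8.397×10^-3)/(4.54×10^-3) = 1.637×10^-11 F, so τ = RC = 3.487×10^-6 s.
The conduction current is I(t) = (V₀/R) e^(−t/τ), and the displacement current between the plates equals it.
t/τ = 0.7858; I_d = (6.97/2.13×10^5) · e^(−0.7858) = (3.272×10^-5)(0.4558) = 1.49×10^-5 A.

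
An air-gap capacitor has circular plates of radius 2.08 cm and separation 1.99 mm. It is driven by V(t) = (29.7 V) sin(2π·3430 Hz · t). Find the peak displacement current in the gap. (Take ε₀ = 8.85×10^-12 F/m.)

C = ε₀A/d = (8.85×10^-12)(1.359×10^-3)/(1.99×10^-3) = 6.044×10^-12 F; ω = 2πf = 2.155×10^4 rad/s.
I_d = C dV/dt, so |I_d|_max = C V₀ ω = (6.044×10^-12)(29.7)(2.155×10^4) = 3.87×10^-6 A.

3.87×10^-6 A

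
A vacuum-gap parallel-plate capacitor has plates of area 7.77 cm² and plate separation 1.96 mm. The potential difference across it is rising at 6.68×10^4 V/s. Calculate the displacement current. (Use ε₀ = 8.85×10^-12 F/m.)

The field between the plates is E = V/d, so dE/dt = (6.68×10^4)/(1.96×10^-3 m) = 3.408×10^7 V/(m·s).
I_d = ε₀ A (dE/dt) = (8.85×10^-12)(7.77×10^-4)(3.408×10^7) = 2.34×10^-7 A.

2.34×10^-7 A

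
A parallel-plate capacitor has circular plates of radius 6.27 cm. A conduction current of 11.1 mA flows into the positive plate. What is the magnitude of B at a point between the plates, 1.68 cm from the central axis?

9.49×10^-9 T

By continuity the displacement current in the gap matches the conduction current: I_d = 0.0111 A.
For r < R the Ampère–Maxwell law gives B(2πr) = μ₀ I_d (r²/R²), so B = μ₀ I_d r/(2πR²) = (4π×10^-7)(0.0111)(0.0168)/(2π·0.0627²) = 9.49×10^-9 T.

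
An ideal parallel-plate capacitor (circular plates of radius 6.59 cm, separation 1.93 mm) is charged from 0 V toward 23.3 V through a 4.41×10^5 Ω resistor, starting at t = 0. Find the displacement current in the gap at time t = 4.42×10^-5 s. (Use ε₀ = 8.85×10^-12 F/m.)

With C = ε₀A/d = (8.85×10^-12)(0.01364)/(1.93×10^-3) = 6.255×10^-11 F, the time constant is τ = RC = 2.758×10^-5 s, so t/τ = 1.603 and e^(−t/τ) = 0.2013.
I_d = I_cond = (V₀/R) e^(−t/τ) = (5.283×10^-5)(0.2013) = 1.06×10^-5 A.

1.06×10^-5 A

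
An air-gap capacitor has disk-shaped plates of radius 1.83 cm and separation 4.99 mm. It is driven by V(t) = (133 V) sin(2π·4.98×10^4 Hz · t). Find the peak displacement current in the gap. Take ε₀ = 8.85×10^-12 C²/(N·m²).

7.77×10^-5 A

C = ε₀A/d = (8.85×10^-12)(1.052×10^-3)/(4.99×10^-3) = 1.866×10^-12 F; ω = 2πf = 3.129×10^5 rad/s.
I_d = C dV/dt, so |I_d|_max = C V₀ ω = (1.866×10^-12)(133)(3.129×10^5) = 7.77×10^-5 A.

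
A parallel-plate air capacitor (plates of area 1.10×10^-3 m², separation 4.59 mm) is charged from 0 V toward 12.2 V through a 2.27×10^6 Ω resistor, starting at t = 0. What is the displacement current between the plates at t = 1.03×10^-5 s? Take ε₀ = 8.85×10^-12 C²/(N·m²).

6.33×10^-7 A

C = ε₀A/d = (8.85×10^-12)(1.10×10^-3)/(4.59×10^-3) = 2.121×10^-12 F and τ = RC = 4.815×10^-6 s. I_d in the gap equals the RC charging current.
I_d(t) = (V₀/R) e^(−t/τ) = 5.374×10^-6 · e^(−2.139) = 6.33×10^-7 A.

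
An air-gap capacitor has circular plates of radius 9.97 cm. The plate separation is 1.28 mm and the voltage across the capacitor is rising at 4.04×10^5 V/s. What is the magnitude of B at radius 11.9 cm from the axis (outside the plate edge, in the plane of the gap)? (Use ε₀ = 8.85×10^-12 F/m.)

1.47×10^-10 T

dE/dt = (dV/dt)/d = 3.156×10^8 V/(m·s); I_d = ε₀(πR²)(dE/dt) = (8.85×10^-12)(0.03123)(3.156×10^8) = 8.723×10^-5 A.
For r ≥ R the full I_d is enclosed: B = μ₀ I_d/(2πr) = (4π×10^-7)(8.723×10^-5)/(2π·0.119) = 1.47×10^-10 T.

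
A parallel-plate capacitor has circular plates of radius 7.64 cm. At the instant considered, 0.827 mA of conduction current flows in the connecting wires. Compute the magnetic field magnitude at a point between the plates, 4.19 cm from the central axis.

No conduction current crosses the gap, so I_d there equals the 8.27×10^-4 A in the leads.
An Ampèrian loop of radius r encloses a fraction (r/R)² of I_d. Then B·2πr = μ₀ I_d (r/R)², giving B = μ₀ I_d r/(2πR²) = 1.19×10^-9 T.

1.19×10^-9 T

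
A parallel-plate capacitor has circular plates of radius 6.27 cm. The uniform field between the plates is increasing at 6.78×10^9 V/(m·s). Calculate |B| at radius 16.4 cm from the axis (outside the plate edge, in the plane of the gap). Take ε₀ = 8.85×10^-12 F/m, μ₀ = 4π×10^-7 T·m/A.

I_d = ε₀ dΦ_E/dt = ε₀ πR² (dE/dt) = (8.85×10^-12)(0.01235)(6.78×10^9) = 7.410×10^-4 A through the full plate area.
With r > R the enclosed displacement current is the full I_d; B = μ₀ I_d / (2πr) = 9.04×10^-10 T.

9.04×10^-10 T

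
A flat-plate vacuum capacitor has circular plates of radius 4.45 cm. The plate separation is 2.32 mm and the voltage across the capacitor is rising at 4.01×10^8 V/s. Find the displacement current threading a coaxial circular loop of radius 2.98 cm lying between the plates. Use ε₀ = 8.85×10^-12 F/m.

With E = V/d, dE/dt = 1.728×10^11 V/(m·s) and πR² = 6.221×10^-3 m², giving I_d = ε₀ πR² dE/dt = 9.514×10^-3 A.
Since J_d is uniform, the enclosed fraction is (r/R)² = 0.4484, giving I_d,enc = 4.27×10^-3 A.

4.27×10^-3 A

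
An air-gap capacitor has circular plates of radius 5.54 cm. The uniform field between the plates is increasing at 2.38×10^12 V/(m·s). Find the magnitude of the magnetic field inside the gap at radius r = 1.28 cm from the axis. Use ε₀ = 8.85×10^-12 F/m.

1.69×10^-7 T

Through the whole plate area (πR² = 9.642×10^-3 m²), I_d = ε₀ πR² dE/dt = 0.2031 A.
An Ampèrian loop of radius r encloses a fraction (r/R)² of I_d. Then B·2πr = μ₀ I_d (r/R)², giving B = μ₀ I_d r/(2πR²) = 1.69×10^-7 T.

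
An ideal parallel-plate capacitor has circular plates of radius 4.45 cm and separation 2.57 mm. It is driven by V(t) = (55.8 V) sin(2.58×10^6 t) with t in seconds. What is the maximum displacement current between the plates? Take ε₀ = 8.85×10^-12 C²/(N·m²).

3.08×10^-3 A

(dE/dt)_max = V₀ω/d = 5.602×10^10 V/(m·s); ω = 2.58×10^6 rad/s.
I_d,max = ε₀ A (dE/dt)_max = (8.85×10^-12)(6.221×10^-3)(5.602×10^10) = 3.08×10^-3 A.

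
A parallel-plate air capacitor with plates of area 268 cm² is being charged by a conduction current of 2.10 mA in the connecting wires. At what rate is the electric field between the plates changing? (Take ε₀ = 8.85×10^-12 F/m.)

8.85×10^9 V/(m·s)

The displacement current between the plates equals the conduction current, I_d = 2.10 mA.
Inverting I_d = ε₀ A dE/dt gives dE/dt = 2.10×10^-3 / (8.85×10^-12 · 0.0268) = 8.85×10^9 V/(m·s).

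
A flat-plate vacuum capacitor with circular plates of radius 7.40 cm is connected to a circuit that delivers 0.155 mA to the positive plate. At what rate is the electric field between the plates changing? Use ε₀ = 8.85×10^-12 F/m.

1.02×10^9 V/(m·s)

Charge continuity gives I_d = I = 1.55×10^-4 A between the plates.
Since I_d = ε₀ A dE/dt, dE/dt = I_d/(ε₀A) = (1.55×10^-4)/((8.85×10^-12)(0.01720)) = 1.02×10^9 V/(m·s).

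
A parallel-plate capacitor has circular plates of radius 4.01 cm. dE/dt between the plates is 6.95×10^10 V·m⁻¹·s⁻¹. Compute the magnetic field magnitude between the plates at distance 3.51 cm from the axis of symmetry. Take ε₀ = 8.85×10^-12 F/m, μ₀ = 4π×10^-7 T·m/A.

1.36×10^-8 T

Through the whole plate area (πR² = 5.052×10^-3 m²), I_d = ε₀ πR² dE/dt = 3.107×10^-3 A.
For r < R the Ampère–Maxwell law gives B(2πr) = μ₀ I_d (r²/R²), so B = μ₀ I_d r/(2πR²) = (4π×10^-7)(3.107×10^-3)(0.0351)/(2π·0.0401²) = 1.36×10^-8 T.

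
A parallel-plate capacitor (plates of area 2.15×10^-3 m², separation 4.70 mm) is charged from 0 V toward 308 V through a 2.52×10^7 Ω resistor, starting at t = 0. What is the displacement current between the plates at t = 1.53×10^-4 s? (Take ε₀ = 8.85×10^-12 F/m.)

2.73×10^-6 A

With C = ε₀A/d = (8.85×10^-12)(2.15×10^-3)/(4.70×10^-3) = 4.048×10^-12 F, the time constant is τ = RC = 1.020×10^-4 s, so t/τ = 1.500 and e^(−t/τ) = 0.2231.
I_d = I_cond = (V₀/R) e^(−t/τ) = (1.222×10^-5)(0.2231) = 2.73×10^-6 A.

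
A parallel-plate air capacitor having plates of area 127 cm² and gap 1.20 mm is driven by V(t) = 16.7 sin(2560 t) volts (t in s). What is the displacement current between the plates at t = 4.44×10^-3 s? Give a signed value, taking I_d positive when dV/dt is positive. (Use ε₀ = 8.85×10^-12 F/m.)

dV/dt = (16.7)(2560)·cos(11.3664) = 1.549×10^4 V/s.
I_d = C dV/dt with C = ε₀A/d = (8.85×10^-12)(0.0127)/(1.20×10^-3) = 9.366×10^-11 F, so I_d = (9.366×10^-11)(1.549×10^4) = 1.45×10^-6 A.

1.45×10^-6 A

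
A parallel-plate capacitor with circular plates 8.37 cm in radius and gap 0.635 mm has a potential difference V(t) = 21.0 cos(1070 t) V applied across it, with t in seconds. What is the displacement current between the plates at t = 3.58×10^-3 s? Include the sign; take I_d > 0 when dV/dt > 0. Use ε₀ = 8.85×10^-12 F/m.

4.38×10^-6 A

dV/dt = (21.0)(1070)·−sin(3.8306) = 1.429×10^4 V/s.
I_d = C dV/dt with C = ε₀A/d = (8.85×10^-12)(0.02201)/(6.35×10^-4) = 3.068×10^-10 F, so I_d = (3.068×10^-10)(1.429×10^4) = 4.38×10^-6 A.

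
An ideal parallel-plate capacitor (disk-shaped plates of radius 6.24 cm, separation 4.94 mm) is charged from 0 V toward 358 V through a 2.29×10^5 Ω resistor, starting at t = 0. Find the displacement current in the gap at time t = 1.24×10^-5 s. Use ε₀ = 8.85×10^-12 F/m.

1.32×10^-4 A

C = ε₀A/d = (8.85×10^-12)(0.01223)/(4.94×10^-3) = 2.191×10^-11 F and τ = RC = 5.017×10^-6 s. I_d in the gap equals the RC charging current.
I_d(t) = (V₀/R) e^(−t/τ) = 1.563×10^-3 · e^(−2.472) = 1.32×10^-4 A.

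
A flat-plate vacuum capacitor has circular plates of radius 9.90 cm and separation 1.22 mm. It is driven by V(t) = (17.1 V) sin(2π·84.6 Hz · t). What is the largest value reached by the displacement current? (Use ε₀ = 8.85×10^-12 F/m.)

The displacement current equals the conduction current C dV/dt, which peaks at C V₀ ω.
With C = ε₀A/d = (8.85×10^-12)(0.03079)/(1.22×10^-3) = 2.234×10^-10 F and ω = 2πf = 531.6 rad/s, I_d,max = (2.234×10^-10)(17.1)(531.6) = 2.03×10^-6 A.

2.03×10^-6 A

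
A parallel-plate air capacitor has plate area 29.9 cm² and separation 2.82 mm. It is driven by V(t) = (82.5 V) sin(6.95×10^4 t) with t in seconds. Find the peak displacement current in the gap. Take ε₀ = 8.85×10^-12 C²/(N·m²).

(dE/dt)_max = V₀ω/d = 2.033×10^9 V/(m·s); ω = 6.95×10^4 rad/s.
I_d,max = ε₀ A (dE/dt)_max = (8.85×10^-12)(2.99×10^-3)(2.033×10^9) = 5.38×10^-5 A.

5.38×10^-5 A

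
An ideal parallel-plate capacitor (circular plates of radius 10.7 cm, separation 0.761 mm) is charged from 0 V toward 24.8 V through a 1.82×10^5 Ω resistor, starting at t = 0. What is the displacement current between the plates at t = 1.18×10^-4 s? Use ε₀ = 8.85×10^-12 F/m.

2.89×10^-5 A

With C = ε₀A/d = (8.85×10^-12)(0.03597)/(7.61×10^-4) = 4.183×10^-10 F, the time constant is τ = RC = 7.613×10^-5 s, so t/τ = 1.550 and e^(−t/τ) = 0.2122.
I_d = I_cond = (V₀/R) e^(−t/τ) = (1.363×10^-4)(0.2122) = 2.89×10^-5 A.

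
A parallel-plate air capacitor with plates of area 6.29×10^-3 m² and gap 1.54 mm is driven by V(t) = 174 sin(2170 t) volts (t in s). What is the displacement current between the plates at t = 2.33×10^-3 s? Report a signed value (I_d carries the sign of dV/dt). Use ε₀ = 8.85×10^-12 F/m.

4.60×10^-6 A

dE/dt = (V₀ω/d)·cos(ωt) with ωt = 5.0561 rad: (174)(2170)(0.3370)/(1.54×10^-3) = 8.263×10^7 V/(m·s).
I_d = ε₀ A dE/dt = (8.85×10^-12)(6.29×10^-3)(8.263×10^7) = 4.60×10^-6 A.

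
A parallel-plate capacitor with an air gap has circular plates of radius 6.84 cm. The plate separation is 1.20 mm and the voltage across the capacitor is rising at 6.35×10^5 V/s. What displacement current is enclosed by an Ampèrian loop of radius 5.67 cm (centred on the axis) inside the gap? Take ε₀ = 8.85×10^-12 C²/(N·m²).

4.73×10^-5 A

I_d = C dV/dt with C = ε₀πR²/d = 1.084×10^-10 F, so I_d = (1.084×10^-10)(6.35×10^5) = 6.883×10^-5 A.
The field is uniform, so I_d,enc = I_d (r/R)² = (6.883×10^-5)(5.67/6.84)² = 4.73×10^-5 A.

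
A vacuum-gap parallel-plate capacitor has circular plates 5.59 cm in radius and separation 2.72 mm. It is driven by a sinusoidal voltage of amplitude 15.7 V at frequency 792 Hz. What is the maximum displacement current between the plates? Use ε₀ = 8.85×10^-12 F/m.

(dE/dt)_max = V₀ω/d = 2.872×10^7 V/(m·s); ω = 2πf = 4976 rad/s.
I_d,max = ε₀ A (dE/dt)_max = (8.85×10^-12)(9.817×10^-3)(2.872×10^7) = 2.50×10^-6 A.

2.50×10^-6 A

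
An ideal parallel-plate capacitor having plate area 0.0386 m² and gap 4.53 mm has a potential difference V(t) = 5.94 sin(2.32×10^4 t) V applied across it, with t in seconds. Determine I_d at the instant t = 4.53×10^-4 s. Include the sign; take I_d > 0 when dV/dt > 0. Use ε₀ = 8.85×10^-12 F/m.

-4.85×10^-6 A

C = ε₀A/d = (8.85×10^-12)(0.0386)/(4.53×10^-3) = 7.541×10^-11 F. dV/dt = V₀ω·cos(ωt); at ωt = 10.5096 rad this factor is -0.4671.
I_d = C dV/dt = (7.541×10^-11)(5.94)(2.32×10^4)(-0.4671) = -4.85×10^-6 A.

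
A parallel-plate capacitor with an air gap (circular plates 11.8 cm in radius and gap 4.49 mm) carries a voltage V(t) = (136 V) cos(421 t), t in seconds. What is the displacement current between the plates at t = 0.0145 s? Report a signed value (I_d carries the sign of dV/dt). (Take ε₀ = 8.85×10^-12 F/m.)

8.77×10^-7 A

C = ε₀A/d = (8.85×10^-12)(0.04374)/(4.49×10^-3) = 8.621×10^-11 F. dV/dt = V₀ω·−sin(ωt); at ωt = 6.1045 rad this factor is 0.1777.
I_d = C dV/dt = (8.621×10^-11)(136)(421)(0.1777) = 8.77×10^-7 A.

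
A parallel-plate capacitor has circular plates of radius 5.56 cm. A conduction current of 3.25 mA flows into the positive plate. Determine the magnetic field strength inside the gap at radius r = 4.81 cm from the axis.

1.01×10^-8 T

By continuity the displacement current in the gap matches the conduction current: I_d = 3.25×10^-3 A.
For r < R the Ampère–Maxwell law gives B(2πr) = μ₀ I_d (r²/R²), so B = μ₀ I_d r/(2πR²) = (4π×10^-7)(3.25×10^-3)(0.0481)/(2π·0.0556²) = 1.01×10^-8 T.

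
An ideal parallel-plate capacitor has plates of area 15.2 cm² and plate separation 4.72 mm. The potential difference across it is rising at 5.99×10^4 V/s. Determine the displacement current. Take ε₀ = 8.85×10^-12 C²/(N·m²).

1.71×10^-7 A

C = ε₀A/d = (8.85×10^-12)(1.52×10^-3)/(4.72×10^-3) = 2.850×10^-12 F.
I_d = C dV/dt = (2.850×10^-12)(5.99×10^4) = 1.71×10^-7 A.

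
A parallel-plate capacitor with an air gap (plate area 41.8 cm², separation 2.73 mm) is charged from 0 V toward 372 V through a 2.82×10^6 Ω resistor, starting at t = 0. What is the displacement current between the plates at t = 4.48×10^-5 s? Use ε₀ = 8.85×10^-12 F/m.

4.08×10^-5 A

With C = ε₀A/d = (8.85×10^-12)(4.18×10^-3)/(2.73×10^-3) = 1.355×10^-11 F, the time constant is τ = RC = 3.821×10^-5 s, so t/τ = 1.172 and e^(−t/τ) = 0.3097.
I_d = I_cond = (V₀/R) e^(−t/τ) = (1.319×10^-4)(0.3097) = 4.08×10^-5 A.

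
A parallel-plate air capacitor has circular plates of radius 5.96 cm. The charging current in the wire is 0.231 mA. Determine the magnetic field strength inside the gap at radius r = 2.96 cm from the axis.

3.85×10^-10 T

No conduction current crosses the gap, so I_d there equals the 2.31×10^-4 A in the leads.
An Ampèrian loop of radius r encloses a fraction (r/R)² of I_d. Then B·2πr = μ₀ I_d (r/R)², giving B = μ₀ I_d r/(2πR²) = 3.85×10^-10 T.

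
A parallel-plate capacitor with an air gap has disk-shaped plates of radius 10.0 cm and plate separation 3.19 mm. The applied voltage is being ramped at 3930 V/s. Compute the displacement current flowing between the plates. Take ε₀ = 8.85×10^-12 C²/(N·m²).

E = V/d so dE/dt = (dV/dt)/d = 1.232×10^6 V/(m·s), and I_d = ε₀ A dE/dt = (8.85×10^-12)(0.03142)(1.232×10^6) = 3.43×10^-7 A.

3.43×10^-7 A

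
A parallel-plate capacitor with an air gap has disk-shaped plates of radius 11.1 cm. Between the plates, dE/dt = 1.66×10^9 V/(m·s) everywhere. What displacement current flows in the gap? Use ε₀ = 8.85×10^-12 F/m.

5.69×10^-4 A

I_d = ε₀ A (dE/dt) = (8.85×10^-12)(0.03871 m²)(1.66×10^9) = 5.69×10^-4 A.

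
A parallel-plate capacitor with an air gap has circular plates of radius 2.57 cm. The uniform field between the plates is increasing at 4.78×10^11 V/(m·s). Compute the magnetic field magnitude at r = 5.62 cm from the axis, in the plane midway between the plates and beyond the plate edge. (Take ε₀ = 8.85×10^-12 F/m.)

Total displacement current: I_d = ε₀(πR²)(dE/dt) = (8.85×10^-12)(2.075×10^-3)(4.78×10^11) = 8.778×10^-3 A.
Outside the plates the loop encloses all of I_d, so B·2πr = μ₀ I_d and B = 3.12×10^-8 T.

3.12×10^-8 T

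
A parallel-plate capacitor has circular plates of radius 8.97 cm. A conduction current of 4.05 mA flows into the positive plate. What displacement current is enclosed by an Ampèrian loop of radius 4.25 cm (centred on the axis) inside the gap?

9.09×10^-4 A

By continuity the displacement current in the gap matches the conduction current: I_d = 4.05×10^-3 A.
Through an area πr² the displacement current is I_d·(πr²/πR²) = I_d (r/R)² = 9.09×10^-4 A.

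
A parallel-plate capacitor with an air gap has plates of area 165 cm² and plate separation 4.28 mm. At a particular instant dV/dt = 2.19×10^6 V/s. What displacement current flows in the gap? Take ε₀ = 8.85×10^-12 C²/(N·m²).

The displacement current equals the charging current C dV/dt. With C = ε₀A/d = (8.85×10^-12)(0.0165)/(4.28×10^-3) = 3.412×10^-11 F, I_d = (3.412×10^-11)(2.19×10^6) = 7.47×10^-5 A.

7.47×10^-5 A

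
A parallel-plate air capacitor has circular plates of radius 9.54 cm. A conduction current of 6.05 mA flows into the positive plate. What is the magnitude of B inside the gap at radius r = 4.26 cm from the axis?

No conduction current crosses the gap, so I_d there equals the 6.05×10^-3 A in the leads.
An Ampèrian loop of radius r encloses a fraction (r/R)² of I_d. Then B·2πr = μ₀ I_d (r/R)², giving B = μ₀ I_d r/(2πR²) = 5.66×10^-9 T.

5.66×10^-9 T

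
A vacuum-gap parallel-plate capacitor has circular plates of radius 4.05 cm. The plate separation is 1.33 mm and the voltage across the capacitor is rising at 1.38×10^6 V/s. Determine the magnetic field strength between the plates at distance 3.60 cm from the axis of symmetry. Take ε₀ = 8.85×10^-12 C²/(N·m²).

dE/dt = (dV/dt)/d = 1.038×10^9 V/(m·s); I_d = ε₀(πR²)(dE/dt) = (8.85×10^-12)(5.153×10^-3)(1.038×10^9) = 4.734×10^-5 A.
An Ampèrian loop of radius r encloses a fraction (r/R)² of I_d. Then B·2πr = μ₀ I_d (r/R)², giving B = μ₀ I_d r/(2πR²) = 2.08×10^-10 T.

2.08×10^-10 T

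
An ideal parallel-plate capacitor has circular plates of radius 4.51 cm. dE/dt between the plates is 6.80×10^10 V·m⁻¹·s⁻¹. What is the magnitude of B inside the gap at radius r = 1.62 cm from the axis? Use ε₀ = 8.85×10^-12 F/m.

I_d = ε₀ dΦ_E/dt = ε₀ πR² (dE/dt) = (8.85×10^-12)(6.390×10^-3)(6.80×10^10) = 3.846×10^-3 A through the full plate area.
An Ampèrian loop of radius r encloses a fraction (r/R)² of I_d. Then B·2πr = μ₀ I_d (r/R)², giving B = μ₀ I_d r/(2πR²) = 6.13×10^-9 T.

6.13×10^-9 T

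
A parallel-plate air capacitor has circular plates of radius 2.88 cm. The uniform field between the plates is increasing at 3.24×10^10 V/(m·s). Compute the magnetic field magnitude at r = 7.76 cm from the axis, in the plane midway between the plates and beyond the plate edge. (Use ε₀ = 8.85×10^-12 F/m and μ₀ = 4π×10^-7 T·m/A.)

I_d = ε₀ dΦ_E/dt = ε₀ πR² (dE/dt) = (8.85×10^-12)(2.606×10^-3)(3.24×10^10) = 7.472×10^-4 A through the full plate area.
Outside the plates the loop encloses all of I_d, so B·2πr = μ₀ I_d and B = 1.93×10^-9 T.

1.93×10^-9 T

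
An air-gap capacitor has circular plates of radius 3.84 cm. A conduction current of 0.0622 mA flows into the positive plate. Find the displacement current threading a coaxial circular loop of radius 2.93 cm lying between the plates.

3.62×10^-5 A

No conduction current crosses the gap, so I_d there equals the 6.22×10^-5 A in the leads.
The field is uniform, so I_d,enc = I_d (r/R)² = (6.22×10^-5)(2.93/3.84)² = 3.62×10^-5 A.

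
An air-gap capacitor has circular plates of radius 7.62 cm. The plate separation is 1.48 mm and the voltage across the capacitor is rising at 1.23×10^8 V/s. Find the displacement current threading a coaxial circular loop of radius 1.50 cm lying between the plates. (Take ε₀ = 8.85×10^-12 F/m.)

5.20×10^-4 A

dE/dt = (dV/dt)/d = 8.311×10^10 V/(m·s); I_d = ε₀(πR²)(dE/dt) = (8.85×10^-12)(0.01824)(8.311×10^10) = 0.01342 A.
The field is uniform, so I_d,enc = I_d (r/R)² = (0.01342)(1.50/7.62)² = 5.20×10^-4 A.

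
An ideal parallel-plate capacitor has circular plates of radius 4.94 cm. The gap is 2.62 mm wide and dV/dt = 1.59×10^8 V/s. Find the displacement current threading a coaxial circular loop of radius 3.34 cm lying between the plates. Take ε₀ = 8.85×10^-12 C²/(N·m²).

1.88×10^-3 A

I_d = C dV/dt with C = ε₀πR²/d = 2.590×10^-11 F, so I_d = (2.590×10^-11)(1.59×10^8) = 4.118×10^-3 A.
Since J_d is uniform, the enclosed fraction is (r/R)² = 0.4571, giving I_d,enc = 1.88×10^-3 A.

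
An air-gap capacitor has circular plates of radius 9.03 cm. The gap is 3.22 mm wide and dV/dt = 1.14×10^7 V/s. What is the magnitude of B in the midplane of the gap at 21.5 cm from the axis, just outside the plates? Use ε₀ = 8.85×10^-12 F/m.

7.47×10^-10 T

dE/dt = (dV/dt)/d = 3.540×10^9 V/(m·s); I_d = ε₀(πR²)(dE/dt) = (8.85×10^-12)(0.02562)(3.540×10^9) = 8.026×10^-4 A.
For r ≥ R the full I_d is enclosed: B = μ₀ I_d/(2πr) = (4π×10^-7)(8.026×10^-4)/(2π·0.215) = 7.47×10^-10 T.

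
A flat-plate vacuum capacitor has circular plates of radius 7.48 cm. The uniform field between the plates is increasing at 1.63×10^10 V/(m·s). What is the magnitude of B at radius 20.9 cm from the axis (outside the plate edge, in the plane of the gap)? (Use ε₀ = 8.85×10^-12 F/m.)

I_d = ε₀ dΦ_E/dt = ε₀ πR² (dE/dt) = (8.85×10^-12)(0.01758)(1.63×10^10) = 2.536×10^-3 A through the full plate area.
With r > R the enclosed displacement current is the full I_d; B = μ₀ I_d / (2πr) = 2.43×10^-9 T.

2.43×10^-9 T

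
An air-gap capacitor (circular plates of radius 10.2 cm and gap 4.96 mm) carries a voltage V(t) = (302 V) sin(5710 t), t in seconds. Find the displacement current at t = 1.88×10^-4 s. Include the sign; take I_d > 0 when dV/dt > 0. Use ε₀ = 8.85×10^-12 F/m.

4.80×10^-5 A

C = ε₀A/d = (8.85×10^-12)(0.03269)/(4.96×10^-3) = 5.833×10^-11 F. dV/dt = V₀ω·cos(ωt); at ωt = 1.07348 rad this factor is 0.4771.
I_d = C dV/dt = (5.833×10^-11)(302)(5710)(0.4771) = 4.80×10^-5 A.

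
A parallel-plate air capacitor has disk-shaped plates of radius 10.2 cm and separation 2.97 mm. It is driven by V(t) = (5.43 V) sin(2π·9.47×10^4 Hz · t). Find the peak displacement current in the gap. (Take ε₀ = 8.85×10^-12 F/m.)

C = ε₀A/d = (8.85×10^-12)(0.03269)/(2.97×10^-3) = 9.741×10^-11 F; ω = 2πf = 5.950×10^5 rad/s.
I_d = C dV/dt, so |I_d|_max = C V₀ ω = (9.741×10^-11)(5.43)(5.950×10^5) = 3.15×10^-4 A.

3.15×10^-4 A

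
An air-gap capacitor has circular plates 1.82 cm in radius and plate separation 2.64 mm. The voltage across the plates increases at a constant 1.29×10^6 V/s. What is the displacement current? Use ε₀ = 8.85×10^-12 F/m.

4.50×10^-6 A

E = V/d so dE/dt = (dV/dt)/d = 4.886×10^8 V/(m·s), and I_d = ε₀ A dE/dt = (8.85×10^-12)(1.041×10^-3)(4.886×10^8) = 4.50×10^-6 A.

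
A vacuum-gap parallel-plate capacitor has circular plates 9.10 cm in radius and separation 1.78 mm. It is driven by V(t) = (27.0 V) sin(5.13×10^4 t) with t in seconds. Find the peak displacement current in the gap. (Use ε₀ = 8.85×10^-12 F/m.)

1.79×10^-4 A

C = ε₀A/d = (8.85×10^-12)(0.02602)/(1.78×10^-3) = 1.294×10^-10 F; ω = 5.13×10^4 rad/s.
I_d = C dV/dt, so |I_d|_max = C V₀ ω = (1.294×10^-10)(27.0)(5.13×10^4) = 1.79×10^-4 A.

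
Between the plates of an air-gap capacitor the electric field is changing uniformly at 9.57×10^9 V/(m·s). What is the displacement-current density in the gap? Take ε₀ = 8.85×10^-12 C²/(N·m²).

J_d = ε₀ dE/dt = (8.85×10^-12)(9.57×10^9) = 0.0847 A/m².

0.0847 A/m²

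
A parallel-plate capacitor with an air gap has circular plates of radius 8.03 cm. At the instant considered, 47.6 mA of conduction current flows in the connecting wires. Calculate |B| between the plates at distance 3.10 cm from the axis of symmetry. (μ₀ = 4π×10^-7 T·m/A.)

4.58×10^-8 T

No conduction current crosses the gap, so I_d there equals the 0.0476 A in the leads.
∮B·dl = μ₀ I_d,enc with I_d,enc = I_d r²/R² = 7.094×10^-3 A; so B = μ₀ I_d,enc/(2πr) = 4.58×10^-8 T.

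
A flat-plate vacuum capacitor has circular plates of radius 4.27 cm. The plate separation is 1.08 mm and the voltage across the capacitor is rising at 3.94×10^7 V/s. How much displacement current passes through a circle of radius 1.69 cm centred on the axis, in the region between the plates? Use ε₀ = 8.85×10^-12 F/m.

With E = V/d, dE/dt = 3.648×10^10 V/(m·s) and πR² = 5.728×10^-3 m², giving I_d = ε₀ πR² dE/dt = 1.849×10^-3 A.
Through an area πr² the displacement current is I_d·(πr²/πR²) = I_d (r/R)² = 2.90×10^-4 A.

2.90×10^-4 A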